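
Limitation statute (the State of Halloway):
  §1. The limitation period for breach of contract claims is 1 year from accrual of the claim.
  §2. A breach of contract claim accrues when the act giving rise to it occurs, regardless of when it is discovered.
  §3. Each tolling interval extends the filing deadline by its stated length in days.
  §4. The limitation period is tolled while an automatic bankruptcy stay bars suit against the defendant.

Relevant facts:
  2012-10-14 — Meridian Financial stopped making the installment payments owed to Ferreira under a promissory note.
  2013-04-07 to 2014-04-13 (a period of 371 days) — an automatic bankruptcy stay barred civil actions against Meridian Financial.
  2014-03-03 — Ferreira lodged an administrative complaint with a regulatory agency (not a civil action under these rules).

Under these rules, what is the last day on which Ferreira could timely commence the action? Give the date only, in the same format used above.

The claim accrued on 2012-10-14, when the wrongful act occurred.
1 year from 2012-10-14 is 2013-10-14.
The period was tolled for 371 days by the automatic bankruptcy stay (2013-04-07 to 2014-04-13), pushing the deadline to 2014-10-20.
None of the other events listed affects the running of the period under the stated rules.

2014-10-20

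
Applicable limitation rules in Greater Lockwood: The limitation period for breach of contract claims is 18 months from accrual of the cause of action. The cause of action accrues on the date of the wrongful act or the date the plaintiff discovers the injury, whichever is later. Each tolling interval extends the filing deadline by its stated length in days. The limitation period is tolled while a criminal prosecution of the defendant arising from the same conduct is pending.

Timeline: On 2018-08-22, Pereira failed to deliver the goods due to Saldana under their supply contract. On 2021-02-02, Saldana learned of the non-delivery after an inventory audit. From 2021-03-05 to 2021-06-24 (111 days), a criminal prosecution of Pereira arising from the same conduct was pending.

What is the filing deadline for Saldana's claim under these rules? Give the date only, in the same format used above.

2022-11-21

Taking the later of the act (2018-08-22) and discovery (2021-02-02), the claim accrued on 2021-02-02.
Adding the 18 months base period to 2021-02-02 gives a deadline of 2022-08-02, before any tolling.
Because the pending criminal prosecution ran from 2021-03-05 to 2021-06-24, the deadline is extended by 111 days to 2022-11-21.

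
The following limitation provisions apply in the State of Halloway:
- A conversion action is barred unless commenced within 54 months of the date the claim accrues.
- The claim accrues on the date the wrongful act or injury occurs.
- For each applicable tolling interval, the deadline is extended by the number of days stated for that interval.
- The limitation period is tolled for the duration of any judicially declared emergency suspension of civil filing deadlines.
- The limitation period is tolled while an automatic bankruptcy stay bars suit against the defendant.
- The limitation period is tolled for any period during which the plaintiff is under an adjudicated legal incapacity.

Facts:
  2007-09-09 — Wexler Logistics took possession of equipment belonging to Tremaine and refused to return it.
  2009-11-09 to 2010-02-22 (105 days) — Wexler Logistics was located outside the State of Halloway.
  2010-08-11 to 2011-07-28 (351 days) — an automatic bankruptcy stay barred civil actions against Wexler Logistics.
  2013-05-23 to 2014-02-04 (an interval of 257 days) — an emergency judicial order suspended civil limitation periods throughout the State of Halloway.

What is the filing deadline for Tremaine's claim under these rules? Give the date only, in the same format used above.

The claim accrued on 2007-09-09, the date of the act.
54 months from 2007-09-09 is 2012-03-09.
The period was tolled for 351 days by the automatic bankruptcy stay (2010-08-11 to 2011-07-28), pushing the deadline to 2013-02-23.
The emergency suspension of filing deadlines from 2013-05-23 to 2014-02-04 began after the period had already run on 2013-02-23, so it has no tolling effect.
No stated provision tolls the period for the defendant's absence, so the interval from 2009-11-09 to 2010-02-22 has no effect on the deadline.

2013-02-23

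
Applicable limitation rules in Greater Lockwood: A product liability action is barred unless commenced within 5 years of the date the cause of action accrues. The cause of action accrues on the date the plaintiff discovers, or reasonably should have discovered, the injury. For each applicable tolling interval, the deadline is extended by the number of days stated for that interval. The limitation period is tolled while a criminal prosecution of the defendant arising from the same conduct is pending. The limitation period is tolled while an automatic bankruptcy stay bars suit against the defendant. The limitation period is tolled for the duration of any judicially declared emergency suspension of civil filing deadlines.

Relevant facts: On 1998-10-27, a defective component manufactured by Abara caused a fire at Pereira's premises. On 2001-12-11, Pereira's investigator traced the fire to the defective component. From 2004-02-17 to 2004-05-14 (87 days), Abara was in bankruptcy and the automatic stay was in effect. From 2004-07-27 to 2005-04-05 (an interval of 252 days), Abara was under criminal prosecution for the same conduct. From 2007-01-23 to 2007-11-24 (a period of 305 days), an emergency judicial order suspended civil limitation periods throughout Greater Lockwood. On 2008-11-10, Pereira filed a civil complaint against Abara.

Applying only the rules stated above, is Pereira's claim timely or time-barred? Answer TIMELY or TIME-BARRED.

Accrual is tied to discovery, so the period began on 2001-12-11 rather than on 1998-10-27 when the act occurred.
The untolled deadline — 5 years after 2001-12-11 — is 2006-12-11.
Because the automatic bankruptcy stay ran from 2004-02-17 to 2004-05-14, the deadline is extended by 87 days to 2007-03-08.
Because the pending criminal prosecution ran from 2004-07-27 to 2005-04-05, the deadline is extended by 252 days to 2007-11-15.
Because the emergency suspension of filing deadlines ran from 2007-01-23 to 2007-11-24, the deadline is extended by 305 days to 2008-09-15.
Filing on 2008-11-10 missed the 2008-09-15 deadline — the action is time-barred.

TIME-BARRED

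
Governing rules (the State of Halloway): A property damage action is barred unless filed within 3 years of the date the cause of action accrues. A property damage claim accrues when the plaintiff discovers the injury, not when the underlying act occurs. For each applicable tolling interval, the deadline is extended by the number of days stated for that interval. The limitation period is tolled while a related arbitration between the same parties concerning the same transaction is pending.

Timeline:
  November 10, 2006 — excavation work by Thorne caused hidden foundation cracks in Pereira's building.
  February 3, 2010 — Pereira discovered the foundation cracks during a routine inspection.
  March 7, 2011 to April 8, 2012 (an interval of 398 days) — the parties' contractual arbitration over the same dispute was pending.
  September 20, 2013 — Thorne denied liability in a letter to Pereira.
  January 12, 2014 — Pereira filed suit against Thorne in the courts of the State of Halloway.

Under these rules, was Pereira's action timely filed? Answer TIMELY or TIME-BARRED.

The claim did not accrue until Pereira discovered the injury on February 3, 2010; the November 10, 2006 act date does not start the clock under the stated rule.
Adding the 3 years base period to February 3, 2010 gives a deadline of February 3, 2013, before any tolling.
The pending related arbitration from March 7, 2011 to April 8, 2012 tolled the period for 398 days, extending the deadline to March 8, 2014.
None of the other events listed affects the running of the period under the stated rules.
The January 12, 2014 filing precedes the March 8, 2014 deadline; the claim is timely.

TIMELY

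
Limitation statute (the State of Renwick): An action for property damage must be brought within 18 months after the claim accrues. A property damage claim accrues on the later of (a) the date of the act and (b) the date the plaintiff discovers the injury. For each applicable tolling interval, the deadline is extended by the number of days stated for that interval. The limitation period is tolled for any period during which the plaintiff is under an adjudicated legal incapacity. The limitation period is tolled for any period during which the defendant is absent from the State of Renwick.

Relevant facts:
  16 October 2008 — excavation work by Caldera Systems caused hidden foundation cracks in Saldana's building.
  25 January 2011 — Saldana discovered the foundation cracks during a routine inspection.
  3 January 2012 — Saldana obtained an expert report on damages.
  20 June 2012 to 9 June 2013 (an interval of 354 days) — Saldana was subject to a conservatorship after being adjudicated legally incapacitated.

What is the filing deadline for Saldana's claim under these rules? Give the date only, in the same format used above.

14 July 2013

The claim accrued on 25 January 2011 — the later of the 16 October 2008 act and the 25 January 2011 discovery.
18 months from 25 January 2011 is 25 July 2012.
The plaintiff's legal incapacity from 20 June 2012 to 9 June 2013 tolled the period for 354 days, extending the deadline to 14 July 2013.
None of the other events listed affects the running of the period under the stated rules.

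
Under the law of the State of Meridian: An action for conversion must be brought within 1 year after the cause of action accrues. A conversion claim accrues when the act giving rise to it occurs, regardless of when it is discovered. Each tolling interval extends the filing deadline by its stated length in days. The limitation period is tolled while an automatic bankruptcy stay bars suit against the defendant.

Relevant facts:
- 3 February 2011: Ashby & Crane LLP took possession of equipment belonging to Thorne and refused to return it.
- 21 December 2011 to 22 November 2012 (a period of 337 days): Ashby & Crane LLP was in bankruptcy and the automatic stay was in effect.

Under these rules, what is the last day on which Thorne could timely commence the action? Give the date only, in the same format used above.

5 January 2013

The limitation period began to run on 3 February 2011.
1 year from 3 February 2011 is 3 February 2012.
Because the automatic bankruptcy stay ran from 21 December 2011 to 22 November 2012, the deadline is extended by 337 days to 5 January 2013.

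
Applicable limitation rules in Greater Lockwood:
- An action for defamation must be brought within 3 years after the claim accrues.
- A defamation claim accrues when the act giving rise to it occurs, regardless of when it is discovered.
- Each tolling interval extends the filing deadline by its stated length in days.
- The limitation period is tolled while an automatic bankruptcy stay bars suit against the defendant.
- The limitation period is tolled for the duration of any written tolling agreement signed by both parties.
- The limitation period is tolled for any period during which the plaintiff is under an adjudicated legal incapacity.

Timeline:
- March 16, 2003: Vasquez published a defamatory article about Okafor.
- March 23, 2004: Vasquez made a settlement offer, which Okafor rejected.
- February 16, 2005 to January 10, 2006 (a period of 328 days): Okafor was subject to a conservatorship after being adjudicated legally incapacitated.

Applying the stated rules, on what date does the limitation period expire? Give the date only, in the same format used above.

The claim accrued on March 16, 2003, when the wrongful act occurred.
The untolled deadline — 3 years after March 16, 2003 — is March 16, 2006.
The period was tolled for 328 days by the plaintiff's legal incapacity (February 16, 2005 to January 10, 2006), pushing the deadline to February 7, 2007.
None of the other events listed affects the running of the period under the stated rules.

February 7, 2007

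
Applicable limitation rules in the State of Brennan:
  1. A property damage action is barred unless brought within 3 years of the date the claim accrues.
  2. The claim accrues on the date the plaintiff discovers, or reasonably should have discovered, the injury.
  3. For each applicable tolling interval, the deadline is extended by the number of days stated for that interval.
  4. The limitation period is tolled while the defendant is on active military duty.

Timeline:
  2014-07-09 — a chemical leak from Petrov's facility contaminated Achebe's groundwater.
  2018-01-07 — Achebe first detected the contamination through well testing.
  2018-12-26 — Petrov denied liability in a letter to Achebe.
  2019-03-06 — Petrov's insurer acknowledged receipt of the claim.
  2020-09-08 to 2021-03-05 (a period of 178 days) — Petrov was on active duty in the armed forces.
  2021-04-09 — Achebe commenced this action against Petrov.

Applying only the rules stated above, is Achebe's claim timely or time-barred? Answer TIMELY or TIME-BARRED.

TIMELY

The claim did not accrue until Achebe discovered the injury on 2018-01-07; the 2014-07-09 act date does not start the clock under the stated rule.
Adding the 3 years base period to 2018-01-07 gives a deadline of 2021-01-07, before any tolling.
Because the defendant's active military service ran from 2020-09-08 to 2021-03-05, the deadline is extended by 178 days to 2021-07-04.
The other events in the timeline have no effect on the limitation period under the stated rules.
Achebe filed on 2021-04-09, before the 2021-07-04 deadline, so the action is timely.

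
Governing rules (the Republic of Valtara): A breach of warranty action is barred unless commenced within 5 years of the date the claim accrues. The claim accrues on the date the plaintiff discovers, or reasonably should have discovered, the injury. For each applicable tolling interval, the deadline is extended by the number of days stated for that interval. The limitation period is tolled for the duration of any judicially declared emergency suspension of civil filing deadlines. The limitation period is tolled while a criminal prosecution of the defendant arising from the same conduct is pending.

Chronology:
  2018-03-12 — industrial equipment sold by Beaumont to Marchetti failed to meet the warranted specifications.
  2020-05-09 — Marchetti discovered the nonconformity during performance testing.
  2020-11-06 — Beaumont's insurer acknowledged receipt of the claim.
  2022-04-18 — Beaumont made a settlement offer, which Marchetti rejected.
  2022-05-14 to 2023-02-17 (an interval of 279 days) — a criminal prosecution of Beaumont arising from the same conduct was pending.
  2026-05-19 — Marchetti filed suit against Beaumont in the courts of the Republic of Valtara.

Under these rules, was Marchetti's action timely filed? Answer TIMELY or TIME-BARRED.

Accrual is tied to discovery, so the period began on 2020-05-09 rather than on 2018-03-12 when the act occurred.
5 years from 2020-05-09 is 2025-05-09.
The pending criminal prosecution from 2022-05-14 to 2023-02-17 tolled the period for 279 days, extending the deadline to 2026-02-12.
None of the other events listed affects the running of the period under the stated rules.
Marchetti filed on 2026-05-19, after the 2026-02-12 deadline, so the action is time-barred.

TIME-BARRED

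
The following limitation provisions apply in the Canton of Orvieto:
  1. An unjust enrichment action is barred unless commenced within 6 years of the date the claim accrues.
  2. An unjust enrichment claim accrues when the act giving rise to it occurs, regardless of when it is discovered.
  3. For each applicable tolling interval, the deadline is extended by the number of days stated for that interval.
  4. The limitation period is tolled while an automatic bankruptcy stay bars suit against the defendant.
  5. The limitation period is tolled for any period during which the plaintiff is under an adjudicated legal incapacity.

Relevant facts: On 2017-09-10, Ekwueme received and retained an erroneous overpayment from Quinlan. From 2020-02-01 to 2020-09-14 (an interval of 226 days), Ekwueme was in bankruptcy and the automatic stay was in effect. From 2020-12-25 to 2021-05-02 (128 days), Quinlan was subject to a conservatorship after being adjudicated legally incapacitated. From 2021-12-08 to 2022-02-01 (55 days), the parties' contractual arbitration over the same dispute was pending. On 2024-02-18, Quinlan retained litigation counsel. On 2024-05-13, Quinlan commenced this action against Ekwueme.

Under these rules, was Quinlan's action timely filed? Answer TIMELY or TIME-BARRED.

The limitation period began to run on 2017-09-10.
Adding the 6 years base period to 2017-09-10 gives a deadline of 2023-09-10, before any tolling.
The period was tolled for 226 days by the automatic bankruptcy stay (2020-02-01 to 2020-09-14), pushing the deadline to 2024-04-23.
The plaintiff's legal incapacity from 2020-12-25 to 2021-05-02 tolled the period for 128 days, extending the deadline to 2024-08-29.
Although a pending arbitration ran from 2021-12-08 to 2022-02-01, the stated rules do not make that a tolling event, so it is disregarded.
The other events in the timeline have no effect on the limitation period under the stated rules.
Quinlan filed on 2024-05-13, before the 2024-08-29 deadline, so the action is timely.

TIMELY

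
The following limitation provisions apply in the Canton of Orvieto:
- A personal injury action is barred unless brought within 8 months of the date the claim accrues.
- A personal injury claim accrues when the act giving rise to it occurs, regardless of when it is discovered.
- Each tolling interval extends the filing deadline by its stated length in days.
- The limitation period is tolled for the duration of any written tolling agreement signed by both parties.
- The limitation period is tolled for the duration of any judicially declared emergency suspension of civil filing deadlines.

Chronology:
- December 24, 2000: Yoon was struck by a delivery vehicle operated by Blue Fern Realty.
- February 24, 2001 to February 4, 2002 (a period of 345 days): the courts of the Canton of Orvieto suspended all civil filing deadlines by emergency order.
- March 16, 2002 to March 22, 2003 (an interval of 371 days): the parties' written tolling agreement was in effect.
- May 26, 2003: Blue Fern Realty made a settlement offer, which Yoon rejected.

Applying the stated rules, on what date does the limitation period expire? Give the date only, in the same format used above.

August 10, 2003

The claim accrued on December 24, 2000, when the wrongful act occurred.
Adding the 8 months base period to December 24, 2000 gives a deadline of August 24, 2001, before any tolling.
The emergency suspension of filing deadlines from February 24, 2001 to February 4, 2002 tolled the period for 345 days, extending the deadline to August 4, 2002.
The period was tolled for 371 days by the written tolling agreement (March 16, 2002 to March 22, 2003), pushing the deadline to August 10, 2003.
Nothing else in the chronology tolls or restarts the period.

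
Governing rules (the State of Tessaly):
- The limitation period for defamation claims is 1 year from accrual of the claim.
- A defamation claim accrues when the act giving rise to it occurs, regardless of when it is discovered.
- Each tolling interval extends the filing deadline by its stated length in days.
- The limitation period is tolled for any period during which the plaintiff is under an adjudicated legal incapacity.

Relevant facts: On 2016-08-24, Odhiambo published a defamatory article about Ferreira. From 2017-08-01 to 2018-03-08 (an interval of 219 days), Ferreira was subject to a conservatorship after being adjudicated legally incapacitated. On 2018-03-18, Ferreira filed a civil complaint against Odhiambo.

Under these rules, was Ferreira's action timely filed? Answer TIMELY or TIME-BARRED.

The limitation period began to run on 2016-08-24.
1 year from 2016-08-24 is 2017-08-24.
Because the plaintiff's legal incapacity ran from 2017-08-01 to 2018-03-08, the deadline is extended by 219 days to 2018-03-31.
The 2018-03-18 filing precedes the 2018-03-31 deadline; the claim is timely.

TIMELY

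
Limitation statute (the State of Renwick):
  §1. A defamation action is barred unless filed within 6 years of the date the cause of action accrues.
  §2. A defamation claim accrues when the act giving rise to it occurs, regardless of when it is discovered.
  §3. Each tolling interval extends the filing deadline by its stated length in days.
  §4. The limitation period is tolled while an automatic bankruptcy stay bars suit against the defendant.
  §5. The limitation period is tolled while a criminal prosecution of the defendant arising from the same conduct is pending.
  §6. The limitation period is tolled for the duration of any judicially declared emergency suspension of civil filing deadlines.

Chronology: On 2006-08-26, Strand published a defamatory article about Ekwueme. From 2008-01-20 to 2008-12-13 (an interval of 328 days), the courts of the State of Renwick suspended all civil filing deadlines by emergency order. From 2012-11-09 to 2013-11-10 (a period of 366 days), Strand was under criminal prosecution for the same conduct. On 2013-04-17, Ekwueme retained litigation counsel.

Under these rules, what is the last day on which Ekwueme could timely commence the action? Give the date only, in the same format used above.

2014-07-21

The cause of action accrued on 2006-08-26, the date of the act.
The untolled deadline — 6 years after 2006-08-26 — is 2012-08-26.
Because the emergency suspension of filing deadlines ran from 2008-01-20 to 2008-12-13, the deadline is extended by 328 days to 2013-07-20.
The pending criminal prosecution from 2012-11-09 to 2013-11-10 tolled the period for 366 days, extending the deadline to 2014-07-21.
The other events in the timeline have no effect on the limitation period under the stated rules.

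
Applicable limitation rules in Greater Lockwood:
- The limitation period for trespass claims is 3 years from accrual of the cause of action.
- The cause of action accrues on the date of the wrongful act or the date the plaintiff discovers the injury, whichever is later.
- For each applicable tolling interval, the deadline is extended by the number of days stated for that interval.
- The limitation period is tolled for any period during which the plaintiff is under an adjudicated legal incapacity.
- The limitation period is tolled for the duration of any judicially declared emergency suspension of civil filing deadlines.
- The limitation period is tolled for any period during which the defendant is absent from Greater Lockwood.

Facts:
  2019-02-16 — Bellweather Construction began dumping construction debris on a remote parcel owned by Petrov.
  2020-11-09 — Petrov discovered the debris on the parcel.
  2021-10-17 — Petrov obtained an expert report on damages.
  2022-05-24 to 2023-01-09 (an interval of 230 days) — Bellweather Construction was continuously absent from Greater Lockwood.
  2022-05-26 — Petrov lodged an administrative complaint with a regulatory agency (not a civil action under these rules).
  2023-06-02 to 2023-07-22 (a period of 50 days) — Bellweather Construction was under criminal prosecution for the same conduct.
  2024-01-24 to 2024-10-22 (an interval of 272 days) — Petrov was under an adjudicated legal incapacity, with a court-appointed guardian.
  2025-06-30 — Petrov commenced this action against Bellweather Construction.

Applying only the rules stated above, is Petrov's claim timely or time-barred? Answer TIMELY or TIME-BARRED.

Taking the later of the act (2019-02-16) and discovery (2020-11-09), the claim accrued on 2020-11-09.
3 years from 2020-11-09 is 2023-11-09.
Because the defendant's absence from the jurisdiction ran from 2022-05-24 to 2023-01-09, the deadline is extended by 230 days to 2024-06-26.
The plaintiff's legal incapacity from 2024-01-24 to 2024-10-22 tolled the period for 272 days, extending the deadline to 2025-03-25.
Although a criminal prosecution ran from 2023-06-02 to 2023-07-22, the stated rules do not make that a tolling event, so it is disregarded.
Nothing else in the chronology tolls or restarts the period.
Filing on 2025-06-30 missed the 2025-03-25 deadline — the action is time-barred.

TIME-BARRED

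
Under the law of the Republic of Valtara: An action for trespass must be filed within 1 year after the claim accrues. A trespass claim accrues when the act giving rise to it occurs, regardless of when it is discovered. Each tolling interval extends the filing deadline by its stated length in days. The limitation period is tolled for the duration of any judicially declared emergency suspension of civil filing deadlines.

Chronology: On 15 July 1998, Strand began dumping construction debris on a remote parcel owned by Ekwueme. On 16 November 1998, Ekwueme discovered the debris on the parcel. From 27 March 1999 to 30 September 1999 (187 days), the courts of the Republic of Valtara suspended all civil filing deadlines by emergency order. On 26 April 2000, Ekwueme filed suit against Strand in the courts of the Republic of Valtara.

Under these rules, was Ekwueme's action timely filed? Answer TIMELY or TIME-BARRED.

The claim accrued on 15 July 1998, when the wrongful act occurred; under the stated occurrence rule the 16 November 1998 discovery does not delay accrual.
1 year from 15 July 1998 is 15 July 1999.
Because the emergency suspension of filing deadlines ran from 27 March 1999 to 30 September 1999, the deadline is extended by 187 days to 18 January 2000.
Ekwueme filed on 26 April 2000, after the 18 January 2000 deadline, so the action is time-barred.

TIME-BARRED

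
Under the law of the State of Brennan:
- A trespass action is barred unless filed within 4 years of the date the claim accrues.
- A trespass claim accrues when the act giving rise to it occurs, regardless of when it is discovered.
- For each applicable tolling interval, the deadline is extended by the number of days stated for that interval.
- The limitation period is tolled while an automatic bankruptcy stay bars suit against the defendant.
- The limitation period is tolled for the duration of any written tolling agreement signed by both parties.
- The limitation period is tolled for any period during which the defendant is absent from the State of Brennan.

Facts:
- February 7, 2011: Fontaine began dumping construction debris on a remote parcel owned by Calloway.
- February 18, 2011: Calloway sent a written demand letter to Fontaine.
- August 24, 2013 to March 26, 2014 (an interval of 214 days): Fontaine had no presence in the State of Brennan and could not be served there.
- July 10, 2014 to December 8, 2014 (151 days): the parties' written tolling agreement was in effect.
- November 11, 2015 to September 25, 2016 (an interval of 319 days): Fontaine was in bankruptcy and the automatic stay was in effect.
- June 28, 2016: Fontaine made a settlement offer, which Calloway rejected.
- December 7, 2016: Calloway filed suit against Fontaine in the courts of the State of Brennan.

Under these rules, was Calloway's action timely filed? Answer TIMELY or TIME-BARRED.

TIMELY

The limitation period began to run on February 7, 2011.
Adding the 4 years base period to February 7, 2011 gives a deadline of February 7, 2015, before any tolling.
The period was tolled for 214 days by the defendant's absence from the jurisdiction (August 24, 2013 to March 26, 2014), pushing the deadline to September 9, 2015.
Because the written tolling agreement ran from July 10, 2014 to December 8, 2014, the deadline is extended by 151 days to February 7, 2016.
Because the automatic bankruptcy stay ran from November 11, 2015 to September 25, 2016, the deadline is extended by 319 days to December 22, 2016.
Nothing else in the chronology tolls or restarts the period.
Calloway filed on December 7, 2016, before the December 22, 2016 deadline, so the action is timely.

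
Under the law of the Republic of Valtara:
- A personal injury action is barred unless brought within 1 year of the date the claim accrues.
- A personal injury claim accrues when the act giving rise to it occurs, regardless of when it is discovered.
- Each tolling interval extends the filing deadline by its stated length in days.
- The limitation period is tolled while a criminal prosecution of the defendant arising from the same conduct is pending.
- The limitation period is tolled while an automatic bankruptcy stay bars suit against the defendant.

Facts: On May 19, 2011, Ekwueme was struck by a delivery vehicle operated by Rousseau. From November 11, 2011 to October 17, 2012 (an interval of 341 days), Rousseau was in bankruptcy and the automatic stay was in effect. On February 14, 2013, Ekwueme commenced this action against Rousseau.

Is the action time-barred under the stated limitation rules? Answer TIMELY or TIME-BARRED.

The claim accrued on May 19, 2011, the date of the act.
The untolled deadline — 1 year after May 19, 2011 — is May 19, 2012.
The period was tolled for 341 days by the automatic bankruptcy stay (November 11, 2011 to October 17, 2012), pushing the deadline to April 25, 2013.
Filing on February 14, 2013 beat the April 25, 2013 deadline — the action is timely.

TIMELY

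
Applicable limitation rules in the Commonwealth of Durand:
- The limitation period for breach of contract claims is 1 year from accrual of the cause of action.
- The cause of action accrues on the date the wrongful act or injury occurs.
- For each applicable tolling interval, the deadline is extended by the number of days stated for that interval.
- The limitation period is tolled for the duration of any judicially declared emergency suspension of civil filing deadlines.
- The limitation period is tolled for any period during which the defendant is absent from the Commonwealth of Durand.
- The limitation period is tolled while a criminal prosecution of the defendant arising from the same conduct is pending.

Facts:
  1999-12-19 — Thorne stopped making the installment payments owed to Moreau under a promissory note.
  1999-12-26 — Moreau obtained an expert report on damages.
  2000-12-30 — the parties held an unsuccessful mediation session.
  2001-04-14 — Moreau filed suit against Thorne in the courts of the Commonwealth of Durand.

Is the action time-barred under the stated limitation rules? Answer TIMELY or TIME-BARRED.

The cause of action accrued on 1999-12-19, the date of the act.
Adding the 1 year base period to 1999-12-19 gives a deadline of 2000-12-19, before any tolling.
The other events in the timeline have no effect on the limitation period under the stated rules.
The 2001-04-14 filing falls after the 2000-12-19 deadline; the claim is time-barred.

TIME-BARRED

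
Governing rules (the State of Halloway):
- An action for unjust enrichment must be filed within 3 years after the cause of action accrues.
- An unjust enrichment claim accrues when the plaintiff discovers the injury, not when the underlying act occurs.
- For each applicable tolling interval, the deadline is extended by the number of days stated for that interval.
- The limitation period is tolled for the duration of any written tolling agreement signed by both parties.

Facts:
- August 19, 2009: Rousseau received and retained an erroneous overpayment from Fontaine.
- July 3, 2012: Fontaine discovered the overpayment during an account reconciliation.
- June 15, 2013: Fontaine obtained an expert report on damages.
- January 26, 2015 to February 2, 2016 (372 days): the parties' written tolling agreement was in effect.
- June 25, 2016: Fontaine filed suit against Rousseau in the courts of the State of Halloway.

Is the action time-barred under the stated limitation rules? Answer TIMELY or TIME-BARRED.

The claim did not accrue until Fontaine discovered the injury on July 3, 2012; the August 19, 2009 act date does not start the clock under the stated rule.
Adding the 3 years base period to July 3, 2012 gives a deadline of July 3, 2015, before any tolling.
The period was tolled for 372 days by the written tolling agreement (January 26, 2015 to February 2, 2016), pushing the deadline to July 9, 2016.
The other events in the timeline have no effect on the limitation period under the stated rules.
Filing on June 25, 2016 beat the July 9, 2016 deadline — the action is timely.

TIMELY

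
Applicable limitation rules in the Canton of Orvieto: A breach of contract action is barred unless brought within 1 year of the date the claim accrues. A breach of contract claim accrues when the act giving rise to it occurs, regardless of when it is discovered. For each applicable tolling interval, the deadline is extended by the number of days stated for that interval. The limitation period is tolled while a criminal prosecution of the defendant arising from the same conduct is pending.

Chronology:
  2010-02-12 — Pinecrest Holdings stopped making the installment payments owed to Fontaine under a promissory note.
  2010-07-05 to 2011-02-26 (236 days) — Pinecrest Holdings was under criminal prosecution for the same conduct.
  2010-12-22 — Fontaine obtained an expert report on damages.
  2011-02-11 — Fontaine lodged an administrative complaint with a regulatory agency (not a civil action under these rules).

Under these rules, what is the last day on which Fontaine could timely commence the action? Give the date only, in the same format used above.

2011-10-06

The claim accrued on 2010-02-12, when the wrongful act occurred.
The untolled deadline — 1 year after 2010-02-12 — is 2011-02-12.
Because the pending criminal prosecution ran from 2010-07-05 to 2011-02-26, the deadline is extended by 236 days to 2011-10-06.
None of the other events listed affects the running of the period under the stated rules.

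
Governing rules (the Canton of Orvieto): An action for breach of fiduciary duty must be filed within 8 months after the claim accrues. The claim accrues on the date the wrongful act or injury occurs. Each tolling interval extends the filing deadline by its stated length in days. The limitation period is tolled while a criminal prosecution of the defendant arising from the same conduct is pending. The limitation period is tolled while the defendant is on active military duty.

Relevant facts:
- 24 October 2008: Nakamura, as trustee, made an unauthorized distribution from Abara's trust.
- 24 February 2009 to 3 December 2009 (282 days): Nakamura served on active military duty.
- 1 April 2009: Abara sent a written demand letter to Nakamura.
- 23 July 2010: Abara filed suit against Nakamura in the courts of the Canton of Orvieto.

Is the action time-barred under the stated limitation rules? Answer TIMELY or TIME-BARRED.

The claim accrued on 24 October 2008, when the wrongful act occurred.
The untolled deadline — 8 months after 24 October 2008 — is 24 June 2009.
Because the defendant's active military service ran from 24 February 2009 to 3 December 2009, the deadline is extended by 282 days to 2 April 2010.
None of the other events listed affects the running of the period under the stated rules.
Filing on 23 July 2010 missed the 2 April 2010 deadline — the action is time-barred.

TIME-BARRED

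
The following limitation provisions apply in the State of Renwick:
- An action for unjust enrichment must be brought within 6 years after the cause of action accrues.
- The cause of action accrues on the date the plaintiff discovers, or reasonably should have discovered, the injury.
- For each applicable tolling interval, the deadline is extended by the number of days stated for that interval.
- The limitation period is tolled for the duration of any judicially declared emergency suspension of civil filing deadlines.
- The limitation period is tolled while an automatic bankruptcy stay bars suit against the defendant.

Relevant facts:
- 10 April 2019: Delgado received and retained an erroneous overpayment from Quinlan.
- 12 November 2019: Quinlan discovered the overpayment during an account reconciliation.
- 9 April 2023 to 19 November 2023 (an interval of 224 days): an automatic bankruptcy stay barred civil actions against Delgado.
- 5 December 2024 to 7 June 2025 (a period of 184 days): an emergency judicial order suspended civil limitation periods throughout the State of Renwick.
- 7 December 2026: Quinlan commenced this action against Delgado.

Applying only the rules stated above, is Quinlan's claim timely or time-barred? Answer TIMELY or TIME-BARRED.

TIMELY

Under the discovery rule, the claim accrued on 12 November 2019, when Quinlan discovered the injury — not on the 10 April 2019 date of the underlying act.
Adding the 6 years base period to 12 November 2019 gives a deadline of 12 November 2025, before any tolling.
The automatic bankruptcy stay from 9 April 2023 to 19 November 2023 tolled the period for 224 days, extending the deadline to 24 June 2026.
The period was tolled for 184 days by the emergency suspension of filing deadlines (5 December 2024 to 7 June 2025), pushing the deadline to 25 December 2026.
Quinlan filed on 7 December 2026, before the 25 December 2026 deadline, so the action is timely.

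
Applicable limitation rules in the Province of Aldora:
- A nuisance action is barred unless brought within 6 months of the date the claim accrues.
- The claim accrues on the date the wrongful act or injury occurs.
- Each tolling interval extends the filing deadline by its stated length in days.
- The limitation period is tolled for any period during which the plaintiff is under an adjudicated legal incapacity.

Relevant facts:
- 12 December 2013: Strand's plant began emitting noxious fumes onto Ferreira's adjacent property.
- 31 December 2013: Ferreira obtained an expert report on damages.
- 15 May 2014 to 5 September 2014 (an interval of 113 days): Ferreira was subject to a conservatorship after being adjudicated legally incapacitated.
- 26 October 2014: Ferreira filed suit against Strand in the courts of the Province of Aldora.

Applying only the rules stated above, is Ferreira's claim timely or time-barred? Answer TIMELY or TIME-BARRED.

The limitation period began to run on 12 December 2013.
Adding the 6 months base period to 12 December 2013 gives a deadline of 12 June 2014, before any tolling.
The plaintiff's legal incapacity from 15 May 2014 to 5 September 2014 tolled the period for 113 days, extending the deadline to 3 October 2014.
None of the other events listed affects the running of the period under the stated rules.
The 26 October 2014 filing falls after the 3 October 2014 deadline; the claim is time-barred.

TIME-BARRED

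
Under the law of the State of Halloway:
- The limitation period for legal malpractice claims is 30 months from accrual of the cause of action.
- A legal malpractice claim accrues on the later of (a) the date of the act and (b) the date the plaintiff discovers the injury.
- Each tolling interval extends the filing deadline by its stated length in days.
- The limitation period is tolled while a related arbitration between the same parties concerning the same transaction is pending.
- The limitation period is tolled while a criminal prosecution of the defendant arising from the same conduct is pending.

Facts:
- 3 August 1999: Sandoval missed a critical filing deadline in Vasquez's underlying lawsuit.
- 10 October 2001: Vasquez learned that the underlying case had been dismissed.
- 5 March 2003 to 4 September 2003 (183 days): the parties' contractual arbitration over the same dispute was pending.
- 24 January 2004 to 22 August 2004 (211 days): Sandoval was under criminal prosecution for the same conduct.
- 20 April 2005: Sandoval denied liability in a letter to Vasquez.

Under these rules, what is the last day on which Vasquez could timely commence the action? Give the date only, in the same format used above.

9 May 2005

Because discovery on 10 October 2001 post-dates the 3 August 1999 act, accrual under the later-of rule falls on 10 October 2001.
Adding the 30 months base period to 10 October 2001 gives a deadline of 10 April 2004, before any tolling.
The pending related arbitration from 5 March 2003 to 4 September 2003 tolled the period for 183 days, extending the deadline to 10 October 2004.
Because the pending criminal prosecution ran from 24 January 2004 to 22 August 2004, the deadline is extended by 211 days to 9 May 2005.
The other events in the timeline have no effect on the limitation period under the stated rules.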